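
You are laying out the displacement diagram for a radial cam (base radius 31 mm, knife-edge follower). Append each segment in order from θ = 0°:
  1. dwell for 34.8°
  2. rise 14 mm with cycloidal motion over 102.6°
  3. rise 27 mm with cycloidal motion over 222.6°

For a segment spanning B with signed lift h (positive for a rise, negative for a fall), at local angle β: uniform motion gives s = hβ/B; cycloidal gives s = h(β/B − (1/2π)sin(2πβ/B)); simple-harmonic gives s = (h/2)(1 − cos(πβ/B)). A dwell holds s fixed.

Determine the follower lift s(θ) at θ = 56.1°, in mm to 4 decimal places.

seg 1 [0°–34.8°] dwell: s stays 0.0000
seg 2 [34.8°–137.4°] cycloidal, h=14: θ=56.1° here. β=21.3, B=102.6. 14·(0.2076 − sin(2π·0.2076)/(2π)) = 0.7569 → s = 0.7569

0.7569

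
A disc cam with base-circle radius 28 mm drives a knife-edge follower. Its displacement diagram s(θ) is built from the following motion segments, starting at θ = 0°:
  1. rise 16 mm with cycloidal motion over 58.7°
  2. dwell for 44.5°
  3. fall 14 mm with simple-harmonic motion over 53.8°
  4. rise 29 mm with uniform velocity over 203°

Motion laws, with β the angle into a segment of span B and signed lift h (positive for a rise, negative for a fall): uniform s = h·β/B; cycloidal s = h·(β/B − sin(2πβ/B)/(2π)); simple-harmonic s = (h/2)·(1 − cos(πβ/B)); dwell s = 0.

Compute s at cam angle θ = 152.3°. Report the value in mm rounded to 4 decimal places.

seg 1 [0°–58.7°] cycloidal, h=16: full span → s += 16 → s = 16.0000
seg 2 [58.7°–103.2°] dwell: s stays 16.0000
seg 3 [103.2°–157°] simple-harmonic, h=-14: θ=152.3° here. β=49.1, B=53.8. -14/2·(1 − cos(π·0.9126)) = -13.7380 → s = 2.2620

2.2620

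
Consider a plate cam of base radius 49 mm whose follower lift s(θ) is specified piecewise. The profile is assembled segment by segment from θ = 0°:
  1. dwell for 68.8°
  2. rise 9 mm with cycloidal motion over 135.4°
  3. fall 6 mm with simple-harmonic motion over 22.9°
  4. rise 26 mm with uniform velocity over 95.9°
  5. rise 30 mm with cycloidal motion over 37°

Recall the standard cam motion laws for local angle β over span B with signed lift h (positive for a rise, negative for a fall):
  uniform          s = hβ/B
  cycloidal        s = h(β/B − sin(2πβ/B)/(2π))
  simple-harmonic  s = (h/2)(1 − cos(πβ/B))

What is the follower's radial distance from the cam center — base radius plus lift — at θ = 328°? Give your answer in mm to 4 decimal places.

seg 1 [0°–68.8°] dwell: s stays 0.0000
seg 2 [68.8°–204.2°] cycloidal, h=9: full span → s += 9 → s = 9.0000
seg 3 [204.2°–227.1°] simple-harmonic, h=-6: full span → s += -6 → s = 3.0000
seg 4 [227.1°–323°] uniform, h=26: full span → s += 26 → s = 29.0000
seg 5 [323°–360°] cycloidal, h=30: θ=328° here. β=5, B=37. 30·(0.1351 − sin(2π·0.1351)/(2π)) = 0.4699 → s = 29.4699
radial distance = base radius + s = 49 + 29.4699 = 78.4699

78.4699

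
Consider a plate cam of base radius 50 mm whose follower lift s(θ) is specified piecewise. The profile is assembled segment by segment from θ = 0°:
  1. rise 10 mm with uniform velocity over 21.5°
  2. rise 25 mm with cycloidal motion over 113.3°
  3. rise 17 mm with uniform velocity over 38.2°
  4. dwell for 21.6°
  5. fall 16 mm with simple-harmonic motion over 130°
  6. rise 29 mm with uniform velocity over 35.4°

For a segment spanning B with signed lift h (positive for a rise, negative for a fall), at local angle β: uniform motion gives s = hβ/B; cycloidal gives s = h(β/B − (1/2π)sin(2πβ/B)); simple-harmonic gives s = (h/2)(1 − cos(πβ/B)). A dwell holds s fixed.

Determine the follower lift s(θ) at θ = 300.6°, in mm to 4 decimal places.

seg 1 [0°–21.5°] uniform, h=10: full span → s += 10 → s = 10.0000
seg 2 [21.5°–134.8°] cycloidal, h=25: full span → s += 25 → s = 35.0000
seg 3 [134.8°–173°] uniform, h=17: full span → s += 17 → s = 52.0000
seg 4 [173°–194.6°] dwell: s stays 52.0000
seg 5 [194.6°–324.6°] simple-harmonic, h=-16: θ=300.6° here. β=106, B=130. -16/2·(1 − cos(π·0.8154)) = -14.6918 → s = 37.3082

37.3082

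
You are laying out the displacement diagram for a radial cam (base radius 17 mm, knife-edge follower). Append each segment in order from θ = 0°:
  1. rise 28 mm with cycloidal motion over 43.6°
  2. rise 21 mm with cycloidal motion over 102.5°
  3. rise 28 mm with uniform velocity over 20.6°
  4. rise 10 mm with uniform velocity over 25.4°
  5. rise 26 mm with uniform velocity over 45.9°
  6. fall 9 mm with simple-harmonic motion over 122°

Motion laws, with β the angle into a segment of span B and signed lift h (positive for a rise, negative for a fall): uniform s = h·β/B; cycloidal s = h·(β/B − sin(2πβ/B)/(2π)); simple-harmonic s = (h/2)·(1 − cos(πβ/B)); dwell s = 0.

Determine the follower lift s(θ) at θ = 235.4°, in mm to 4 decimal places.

seg 1 [0°–43.6°] cycloidal, h=28: full span → s += 28 → s = 28.0000
seg 2 [43.6°–146.1°] cycloidal, h=21: full span → s += 21 → s = 49.0000
seg 3 [146.1°–166.7°] uniform, h=28: full span → s += 28 → s = 77.0000
seg 4 [166.7°–192.1°] uniform, h=10: full span → s += 10 → s = 87.0000
seg 5 [192.1°–238°] uniform, h=26: θ=235.4° here. β=43.3, B=45.9. 26·43.3/45.9 = 24.5272 → s = 111.5272

111.5272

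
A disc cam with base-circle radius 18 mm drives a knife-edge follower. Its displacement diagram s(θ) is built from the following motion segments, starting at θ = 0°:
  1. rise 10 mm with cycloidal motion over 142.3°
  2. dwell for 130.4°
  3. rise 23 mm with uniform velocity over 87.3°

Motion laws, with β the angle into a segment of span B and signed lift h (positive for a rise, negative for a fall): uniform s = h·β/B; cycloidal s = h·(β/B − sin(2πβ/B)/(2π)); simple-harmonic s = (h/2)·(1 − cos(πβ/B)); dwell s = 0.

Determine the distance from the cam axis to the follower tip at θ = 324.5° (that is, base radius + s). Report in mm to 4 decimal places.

seg 1 [0°–142.3°] cycloidal, h=10: full span → s += 10 → s = 10.0000
seg 2 [142.3°–272.7°] dwell: s stays 10.0000
seg 3 [272.7°–360°] uniform, h=23: θ=324.5° here. β=51.8, B=87.3. 23·51.8/87.3 = 13.6472 → s = 23.6472
radial distance = base radius + s = 18 + 23.6472 = 41.6472

41.6472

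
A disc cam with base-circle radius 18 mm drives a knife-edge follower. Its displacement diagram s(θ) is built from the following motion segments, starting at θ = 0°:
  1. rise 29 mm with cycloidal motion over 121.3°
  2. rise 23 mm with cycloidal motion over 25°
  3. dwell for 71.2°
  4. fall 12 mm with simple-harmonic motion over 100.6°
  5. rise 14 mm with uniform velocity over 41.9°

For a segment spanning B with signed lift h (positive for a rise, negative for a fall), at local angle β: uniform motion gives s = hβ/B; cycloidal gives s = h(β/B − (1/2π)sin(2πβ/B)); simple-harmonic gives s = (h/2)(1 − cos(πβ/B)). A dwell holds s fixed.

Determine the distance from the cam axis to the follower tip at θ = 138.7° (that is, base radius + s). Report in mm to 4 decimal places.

seg 1 [0°–121.3°] cycloidal, h=29: full span → s += 29 → s = 29.0000
seg 2 [121.3°–146.3°] cycloidal, h=23: θ=138.7° here. β=17.4, B=25. 23·(0.6960 − sin(2π·0.6960)/(2π)) = 19.4599 → s = 48.4599
radial distance = base radius + s = 18 + 48.4599 = 66.4599

66.4599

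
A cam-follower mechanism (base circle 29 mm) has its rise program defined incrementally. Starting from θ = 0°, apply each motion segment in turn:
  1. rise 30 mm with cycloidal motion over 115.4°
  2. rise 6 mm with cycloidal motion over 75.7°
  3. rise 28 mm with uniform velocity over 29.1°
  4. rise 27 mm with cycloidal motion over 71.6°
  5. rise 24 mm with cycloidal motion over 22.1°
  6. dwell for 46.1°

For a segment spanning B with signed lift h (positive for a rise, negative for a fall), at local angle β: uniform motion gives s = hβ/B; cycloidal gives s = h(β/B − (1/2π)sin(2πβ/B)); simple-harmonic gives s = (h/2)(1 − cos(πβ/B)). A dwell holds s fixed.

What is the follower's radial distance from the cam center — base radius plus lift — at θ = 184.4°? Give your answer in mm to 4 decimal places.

seg 1 [0°–115.4°] cycloidal, h=30: full span → s += 30 → s = 30.0000
seg 2 [115.4°–191.1°] cycloidal, h=6: θ=184.4° here. β=69, B=75.7. 6·(0.9115 − sin(2π·0.9115)/(2π)) = 5.9730 → s = 35.9730
radial distance = base radius + s = 29 + 35.9730 = 64.9730

64.9730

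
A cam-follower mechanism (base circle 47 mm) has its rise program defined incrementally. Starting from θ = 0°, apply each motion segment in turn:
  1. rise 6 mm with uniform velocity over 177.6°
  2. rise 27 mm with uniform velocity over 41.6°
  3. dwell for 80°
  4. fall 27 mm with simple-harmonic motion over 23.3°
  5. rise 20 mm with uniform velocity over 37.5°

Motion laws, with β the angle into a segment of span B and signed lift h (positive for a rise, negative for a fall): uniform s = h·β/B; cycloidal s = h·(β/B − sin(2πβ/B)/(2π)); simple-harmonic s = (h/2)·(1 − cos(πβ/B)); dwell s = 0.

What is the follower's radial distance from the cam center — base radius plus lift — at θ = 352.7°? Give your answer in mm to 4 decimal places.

seg 1 [0°–177.6°] uniform, h=6: full span → s += 6 → s = 6.0000
seg 2 [177.6°–219.2°] uniform, h=27: full span → s += 27 → s = 33.0000
seg 3 [219.2°–299.2°] dwell: s stays 33.0000
seg 4 [299.2°–322.5°] simple-harmonic, h=-27: full span → s += -27 → s = 6.0000
seg 5 [322.5°–360°] uniform, h=20: θ=352.7° here. β=30.2, B=37.5. 20·30.2/37.5 = 16.1067 → s = 22.1067
radial distance = base radius + s = 47 + 22.1067 = 69.1067

69.1067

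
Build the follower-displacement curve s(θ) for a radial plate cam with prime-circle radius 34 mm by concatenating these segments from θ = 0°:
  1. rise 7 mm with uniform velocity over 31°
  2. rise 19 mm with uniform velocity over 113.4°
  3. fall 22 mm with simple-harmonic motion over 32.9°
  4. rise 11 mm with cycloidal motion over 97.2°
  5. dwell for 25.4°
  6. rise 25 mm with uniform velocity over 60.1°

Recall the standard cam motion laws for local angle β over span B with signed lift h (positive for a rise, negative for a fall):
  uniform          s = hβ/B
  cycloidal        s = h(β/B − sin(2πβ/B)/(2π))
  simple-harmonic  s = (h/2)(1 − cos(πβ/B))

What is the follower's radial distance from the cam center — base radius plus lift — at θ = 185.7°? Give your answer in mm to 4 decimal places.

seg 1 [0°–31°] uniform, h=7: full span → s += 7 → s = 7.0000
seg 2 [31°–144.4°] uniform, h=19: full span → s += 19 → s = 26.0000
seg 3 [144.4°–177.3°] simple-harmonic, h=-22: full span → s += -22 → s = 4.0000
seg 4 [177.3°–274.5°] cycloidal, h=11: θ=185.7° here. β=8.4, B=97.2. 11·(0.0864 − sin(2π·0.0864)/(2π)) = 0.0460 → s = 4.0460
radial distance = base radius + s = 34 + 4.0460 = 38.0460

38.0460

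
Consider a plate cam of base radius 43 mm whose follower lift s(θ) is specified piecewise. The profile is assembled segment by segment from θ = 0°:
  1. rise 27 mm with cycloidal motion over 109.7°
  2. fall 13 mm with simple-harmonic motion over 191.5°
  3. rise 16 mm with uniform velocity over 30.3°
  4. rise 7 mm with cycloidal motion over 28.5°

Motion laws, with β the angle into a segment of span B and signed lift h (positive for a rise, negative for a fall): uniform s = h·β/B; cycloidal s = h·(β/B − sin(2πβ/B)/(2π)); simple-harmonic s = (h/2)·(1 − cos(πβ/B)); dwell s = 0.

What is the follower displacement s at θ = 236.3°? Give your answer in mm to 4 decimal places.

seg 1 [0°–109.7°] cycloidal, h=27: full span → s += 27 → s = 27.0000
seg 2 [109.7°–301.2°] simple-harmonic, h=-13: θ=236.3° here. β=126.6, B=191.5. -13/2·(1 − cos(π·0.6611)) = -9.6510 → s = 17.3490

17.3490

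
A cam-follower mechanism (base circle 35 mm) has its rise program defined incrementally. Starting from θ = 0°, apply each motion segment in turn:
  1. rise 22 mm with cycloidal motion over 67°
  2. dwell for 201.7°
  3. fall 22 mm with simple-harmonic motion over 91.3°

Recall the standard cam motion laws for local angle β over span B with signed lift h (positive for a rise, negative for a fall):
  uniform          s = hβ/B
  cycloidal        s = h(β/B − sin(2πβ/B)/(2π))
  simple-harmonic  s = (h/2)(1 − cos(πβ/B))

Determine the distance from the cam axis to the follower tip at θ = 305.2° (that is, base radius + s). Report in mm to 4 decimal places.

seg 1 [0°–67°] cycloidal, h=22: full span → s += 22 → s = 22.0000
seg 2 [67°–268.7°] dwell: s stays 22.0000
seg 3 [268.7°–360°] simple-harmonic, h=-22: θ=305.2° here. β=36.5, B=91.3. -22/2·(1 − cos(π·0.3998)) = -7.5936 → s = 14.4064
radial distance = base radius + s = 35 + 14.4064 = 49.4064

49.4064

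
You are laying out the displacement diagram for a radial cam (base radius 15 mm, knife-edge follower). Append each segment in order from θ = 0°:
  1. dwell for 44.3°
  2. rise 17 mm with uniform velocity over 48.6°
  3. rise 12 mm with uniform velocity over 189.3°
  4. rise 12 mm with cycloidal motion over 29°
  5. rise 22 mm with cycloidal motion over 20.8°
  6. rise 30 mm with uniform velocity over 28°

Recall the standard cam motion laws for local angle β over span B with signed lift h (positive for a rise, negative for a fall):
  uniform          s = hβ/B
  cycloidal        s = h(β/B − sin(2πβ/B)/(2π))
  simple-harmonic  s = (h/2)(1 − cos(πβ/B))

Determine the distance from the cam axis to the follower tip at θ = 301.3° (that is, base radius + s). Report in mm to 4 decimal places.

seg 1 [0°–44.3°] dwell: s stays 0.0000
seg 2 [44.3°–92.9°] uniform, h=17: full span → s += 17 → s = 17.0000
seg 3 [92.9°–282.2°] uniform, h=12: full span → s += 12 → s = 29.0000
seg 4 [282.2°–311.2°] cycloidal, h=12: θ=301.3° here. β=19.1, B=29. 12·(0.6586 − sin(2π·0.6586)/(2π)) = 9.5071 → s = 38.5071
radial distance = base radius + s = 15 + 38.5071 = 53.5071

53.5071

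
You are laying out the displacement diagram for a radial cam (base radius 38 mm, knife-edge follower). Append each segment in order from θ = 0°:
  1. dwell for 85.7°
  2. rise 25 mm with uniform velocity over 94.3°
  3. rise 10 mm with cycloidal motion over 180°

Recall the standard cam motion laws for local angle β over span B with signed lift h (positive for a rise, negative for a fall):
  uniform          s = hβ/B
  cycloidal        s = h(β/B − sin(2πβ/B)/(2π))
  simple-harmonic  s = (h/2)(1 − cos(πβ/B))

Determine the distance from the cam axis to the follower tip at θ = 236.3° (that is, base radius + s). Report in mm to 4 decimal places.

seg 1 [0°–85.7°] dwell: s stays 0.0000
seg 2 [85.7°–180°] uniform, h=25: full span → s += 25 → s = 25.0000
seg 3 [180°–360°] cycloidal, h=10: θ=236.3° here. β=56.3, B=180. 10·(0.3128 − sin(2π·0.3128)/(2π)) = 1.6584 → s = 26.6584
radial distance = base radius + s = 38 + 26.6584 = 64.6584

64.6584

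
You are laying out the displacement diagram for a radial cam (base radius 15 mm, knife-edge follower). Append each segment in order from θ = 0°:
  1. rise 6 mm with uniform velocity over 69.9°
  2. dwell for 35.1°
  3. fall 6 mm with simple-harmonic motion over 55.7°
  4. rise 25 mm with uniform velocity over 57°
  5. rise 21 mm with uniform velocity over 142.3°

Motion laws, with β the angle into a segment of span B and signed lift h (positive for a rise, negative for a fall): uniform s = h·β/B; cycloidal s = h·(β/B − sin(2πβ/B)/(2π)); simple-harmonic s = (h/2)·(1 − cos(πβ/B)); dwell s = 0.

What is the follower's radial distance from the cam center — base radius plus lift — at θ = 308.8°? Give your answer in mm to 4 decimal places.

seg 1 [0°–69.9°] uniform, h=6: full span → s += 6 → s = 6.0000
seg 2 [69.9°–105°] dwell: s stays 6.0000
seg 3 [105°–160.7°] simple-harmonic, h=-6: full span → s += -6 → s = 0.0000
seg 4 [160.7°–217.7°] uniform, h=25: full span → s += 25 → s = 25.0000
seg 5 [217.7°–360°] uniform, h=21: θ=308.8° here. β=91.1, B=142.3. 21·91.1/142.3 = 13.4441 → s = 38.4441
radial distance = base radius + s = 15 + 38.4441 = 53.4441

53.4441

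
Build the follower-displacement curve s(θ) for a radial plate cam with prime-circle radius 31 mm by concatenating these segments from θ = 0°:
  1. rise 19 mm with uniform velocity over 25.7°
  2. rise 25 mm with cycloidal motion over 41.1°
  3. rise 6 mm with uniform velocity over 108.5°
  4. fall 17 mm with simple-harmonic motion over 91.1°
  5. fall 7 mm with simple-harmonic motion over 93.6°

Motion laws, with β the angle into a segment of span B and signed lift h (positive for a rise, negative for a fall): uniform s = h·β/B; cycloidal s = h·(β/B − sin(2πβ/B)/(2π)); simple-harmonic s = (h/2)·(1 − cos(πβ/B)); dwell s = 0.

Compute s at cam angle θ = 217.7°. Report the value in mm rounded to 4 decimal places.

seg 1 [0°–25.7°] uniform, h=19: full span → s += 19 → s = 19.0000
seg 2 [25.7°–66.8°] cycloidal, h=25: full span → s += 25 → s = 44.0000
seg 3 [66.8°–175.3°] uniform, h=6: full span → s += 6 → s = 50.0000
seg 4 [175.3°–266.4°] simple-harmonic, h=-17: θ=217.7° here. β=42.4, B=91.1. -17/2·(1 − cos(π·0.4654)) = -7.5785 → s = 42.4215

42.4215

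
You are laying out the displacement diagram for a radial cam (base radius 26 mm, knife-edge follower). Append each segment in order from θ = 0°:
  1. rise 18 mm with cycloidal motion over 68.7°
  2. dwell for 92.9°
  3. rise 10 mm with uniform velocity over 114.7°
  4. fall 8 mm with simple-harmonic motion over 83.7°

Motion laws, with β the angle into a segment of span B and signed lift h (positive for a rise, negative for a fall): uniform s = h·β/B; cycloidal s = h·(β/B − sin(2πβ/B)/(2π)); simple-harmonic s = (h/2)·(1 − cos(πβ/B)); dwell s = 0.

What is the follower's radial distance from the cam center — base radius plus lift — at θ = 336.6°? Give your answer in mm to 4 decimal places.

seg 1 [0°–68.7°] cycloidal, h=18: full span → s += 18 → s = 18.0000
seg 2 [68.7°–161.6°] dwell: s stays 18.0000
seg 3 [161.6°–276.3°] uniform, h=10: full span → s += 10 → s = 28.0000
seg 4 [276.3°–360°] simple-harmonic, h=-8: θ=336.6° here. β=60.3, B=83.7. -8/2·(1 − cos(π·0.7204)) = -6.5539 → s = 21.4461
radial distance = base radius + s = 26 + 21.4461 = 47.4461

47.4461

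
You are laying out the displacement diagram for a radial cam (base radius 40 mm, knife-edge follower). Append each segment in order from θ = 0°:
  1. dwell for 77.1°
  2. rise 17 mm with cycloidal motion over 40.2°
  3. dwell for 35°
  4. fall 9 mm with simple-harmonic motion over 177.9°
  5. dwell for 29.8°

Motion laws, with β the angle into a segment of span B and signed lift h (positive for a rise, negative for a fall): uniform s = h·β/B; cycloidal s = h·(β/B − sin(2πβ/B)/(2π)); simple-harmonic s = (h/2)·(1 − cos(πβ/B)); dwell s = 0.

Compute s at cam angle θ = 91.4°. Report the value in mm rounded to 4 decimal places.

seg 1 [0°–77.1°] dwell: s stays 0.0000
seg 2 [77.1°–117.3°] cycloidal, h=17: θ=91.4° here. β=14.3, B=40.2. 17·(0.3557 − sin(2π·0.3557)/(2π)) = 3.9169 → s = 3.9169

3.9169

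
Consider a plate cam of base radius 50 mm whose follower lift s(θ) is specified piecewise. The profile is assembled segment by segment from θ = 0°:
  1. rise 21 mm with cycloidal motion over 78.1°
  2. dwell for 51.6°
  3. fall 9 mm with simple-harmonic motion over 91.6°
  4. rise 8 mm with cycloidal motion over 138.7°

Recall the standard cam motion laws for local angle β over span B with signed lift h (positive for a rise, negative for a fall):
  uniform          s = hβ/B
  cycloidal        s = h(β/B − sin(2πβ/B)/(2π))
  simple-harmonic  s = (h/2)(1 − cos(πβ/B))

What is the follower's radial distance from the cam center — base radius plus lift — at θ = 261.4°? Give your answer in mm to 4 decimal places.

seg 1 [0°–78.1°] cycloidal, h=21: full span → s += 21 → s = 21.0000
seg 2 [78.1°–129.7°] dwell: s stays 21.0000
seg 3 [129.7°–221.3°] simple-harmonic, h=-9: full span → s += -9 → s = 12.0000
seg 4 [221.3°–360°] cycloidal, h=8: θ=261.4° here. β=40.1, B=138.7. 8·(0.2891 − sin(2π·0.2891)/(2π)) = 1.0779 → s = 13.0779
radial distance = base radius + s = 50 + 13.0779 = 63.0779

63.0779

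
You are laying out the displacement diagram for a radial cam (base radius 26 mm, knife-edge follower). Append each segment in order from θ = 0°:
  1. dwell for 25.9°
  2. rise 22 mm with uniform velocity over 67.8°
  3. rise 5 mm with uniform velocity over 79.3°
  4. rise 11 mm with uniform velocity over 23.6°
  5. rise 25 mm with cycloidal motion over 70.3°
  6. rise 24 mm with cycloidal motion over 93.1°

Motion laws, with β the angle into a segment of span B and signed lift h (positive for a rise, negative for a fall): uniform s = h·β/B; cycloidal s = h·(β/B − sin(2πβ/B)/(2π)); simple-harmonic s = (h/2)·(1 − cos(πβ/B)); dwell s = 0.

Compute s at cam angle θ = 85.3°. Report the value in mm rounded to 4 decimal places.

seg 1 [0°–25.9°] dwell: s stays 0.0000
seg 2 [25.9°–93.7°] uniform, h=22: θ=85.3° here. β=59.4, B=67.8. 22·59.4/67.8 = 19.2743 → s = 19.2743

19.2743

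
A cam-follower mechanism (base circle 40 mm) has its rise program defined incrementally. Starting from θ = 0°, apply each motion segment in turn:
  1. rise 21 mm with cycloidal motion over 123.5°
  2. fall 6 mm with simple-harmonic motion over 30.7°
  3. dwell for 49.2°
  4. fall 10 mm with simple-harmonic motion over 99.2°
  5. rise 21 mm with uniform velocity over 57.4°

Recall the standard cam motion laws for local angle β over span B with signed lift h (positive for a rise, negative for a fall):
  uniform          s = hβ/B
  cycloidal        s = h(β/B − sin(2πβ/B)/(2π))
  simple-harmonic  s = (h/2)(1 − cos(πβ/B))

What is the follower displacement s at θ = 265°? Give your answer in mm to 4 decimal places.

seg 1 [0°–123.5°] cycloidal, h=21: full span → s += 21 → s = 21.0000
seg 2 [123.5°–154.2°] simple-harmonic, h=-6: full span → s += -6 → s = 15.0000
seg 3 [154.2°–203.4°] dwell: s stays 15.0000
seg 4 [203.4°–302.6°] simple-harmonic, h=-10: θ=265° here. β=61.6, B=99.2. -10/2·(1 − cos(π·0.6210)) = -6.8547 → s = 8.1453

8.1453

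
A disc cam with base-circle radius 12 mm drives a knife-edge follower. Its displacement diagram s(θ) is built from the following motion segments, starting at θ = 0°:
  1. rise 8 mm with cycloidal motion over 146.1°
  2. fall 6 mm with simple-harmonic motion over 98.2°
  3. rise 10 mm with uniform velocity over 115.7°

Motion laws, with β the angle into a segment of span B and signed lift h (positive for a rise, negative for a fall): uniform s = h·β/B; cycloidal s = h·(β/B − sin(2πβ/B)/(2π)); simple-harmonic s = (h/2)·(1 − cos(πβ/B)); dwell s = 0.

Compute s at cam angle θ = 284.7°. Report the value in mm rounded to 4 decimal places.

seg 1 [0°–146.1°] cycloidal, h=8: full span → s += 8 → s = 8.0000
seg 2 [146.1°–244.3°] simple-harmonic, h=-6: full span → s += -6 → s = 2.0000
seg 3 [244.3°–360°] uniform, h=10: θ=284.7° here. β=40.4, B=115.7. 10·40.4/115.7 = 3.4918 → s = 5.4918

5.4918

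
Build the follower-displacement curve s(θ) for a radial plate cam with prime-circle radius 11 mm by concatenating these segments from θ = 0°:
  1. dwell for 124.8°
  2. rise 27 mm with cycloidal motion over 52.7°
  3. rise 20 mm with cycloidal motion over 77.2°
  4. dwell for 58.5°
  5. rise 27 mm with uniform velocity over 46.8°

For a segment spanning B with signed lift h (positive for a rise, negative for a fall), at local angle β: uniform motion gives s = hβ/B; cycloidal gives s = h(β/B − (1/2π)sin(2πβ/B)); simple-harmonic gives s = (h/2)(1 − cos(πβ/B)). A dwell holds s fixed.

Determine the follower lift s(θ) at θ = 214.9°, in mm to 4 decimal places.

seg 1 [0°–124.8°] dwell: s stays 0.0000
seg 2 [124.8°–177.5°] cycloidal, h=27: full span → s += 27 → s = 27.0000
seg 3 [177.5°–254.7°] cycloidal, h=20: θ=214.9° here. β=37.4, B=77.2. 20·(0.4845 − sin(2π·0.4845)/(2π)) = 9.3787 → s = 36.3787

36.3787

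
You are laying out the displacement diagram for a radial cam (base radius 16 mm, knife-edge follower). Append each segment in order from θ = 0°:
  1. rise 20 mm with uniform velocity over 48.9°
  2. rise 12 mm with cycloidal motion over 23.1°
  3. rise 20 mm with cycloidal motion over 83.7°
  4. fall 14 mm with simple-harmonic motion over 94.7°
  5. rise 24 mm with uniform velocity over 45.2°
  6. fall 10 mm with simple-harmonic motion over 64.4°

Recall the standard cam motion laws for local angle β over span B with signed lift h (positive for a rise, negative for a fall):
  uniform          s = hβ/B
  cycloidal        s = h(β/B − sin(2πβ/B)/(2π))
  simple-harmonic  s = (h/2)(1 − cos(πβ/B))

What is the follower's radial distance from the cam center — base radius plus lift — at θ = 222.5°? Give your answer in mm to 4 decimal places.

seg 1 [0°–48.9°] uniform, h=20: full span → s += 20 → s = 20.0000
seg 2 [48.9°–72°] cycloidal, h=12: full span → s += 12 → s = 32.0000
seg 3 [72°–155.7°] cycloidal, h=20: full span → s += 20 → s = 52.0000
seg 4 [155.7°–250.4°] simple-harmonic, h=-14: θ=222.5° here. β=66.8, B=94.7. -14/2·(1 − cos(π·0.7054)) = -11.2097 → s = 40.7903
radial distance = base radius + s = 16 + 40.7903 = 56.7903

56.7903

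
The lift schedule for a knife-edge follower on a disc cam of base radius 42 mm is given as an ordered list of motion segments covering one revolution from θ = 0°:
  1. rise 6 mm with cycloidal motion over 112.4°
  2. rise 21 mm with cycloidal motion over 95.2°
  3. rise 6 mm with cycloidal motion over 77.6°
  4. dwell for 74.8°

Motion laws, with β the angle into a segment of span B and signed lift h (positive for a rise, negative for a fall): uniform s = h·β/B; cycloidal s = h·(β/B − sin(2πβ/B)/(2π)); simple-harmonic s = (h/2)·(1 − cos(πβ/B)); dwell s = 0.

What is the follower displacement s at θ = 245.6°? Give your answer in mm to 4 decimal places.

seg 1 [0°–112.4°] cycloidal, h=6: full span → s += 6 → s = 6.0000
seg 2 [112.4°–207.6°] cycloidal, h=21: full span → s += 21 → s = 27.0000
seg 3 [207.6°–285.2°] cycloidal, h=6: θ=245.6° here. β=38, B=77.6. 6·(0.4897 − sin(2π·0.4897)/(2π)) = 2.8763 → s = 29.8763

29.8763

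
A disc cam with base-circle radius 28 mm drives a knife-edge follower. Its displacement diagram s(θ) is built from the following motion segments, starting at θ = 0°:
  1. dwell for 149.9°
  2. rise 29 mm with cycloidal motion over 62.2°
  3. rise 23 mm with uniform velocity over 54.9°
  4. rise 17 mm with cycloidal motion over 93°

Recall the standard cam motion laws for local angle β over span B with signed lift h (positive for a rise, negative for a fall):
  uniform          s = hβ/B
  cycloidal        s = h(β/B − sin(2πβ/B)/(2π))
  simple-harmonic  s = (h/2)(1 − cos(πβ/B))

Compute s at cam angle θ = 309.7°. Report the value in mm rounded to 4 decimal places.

seg 1 [0°–149.9°] dwell: s stays 0.0000
seg 2 [149.9°–212.1°] cycloidal, h=29: full span → s += 29 → s = 29.0000
seg 3 [212.1°–267°] uniform, h=23: full span → s += 23 → s = 52.0000
seg 4 [267°–360°] cycloidal, h=17: θ=309.7° here. β=42.7, B=93. 17·(0.4591 − sin(2π·0.4591)/(2π)) = 7.1184 → s = 59.1184

59.1184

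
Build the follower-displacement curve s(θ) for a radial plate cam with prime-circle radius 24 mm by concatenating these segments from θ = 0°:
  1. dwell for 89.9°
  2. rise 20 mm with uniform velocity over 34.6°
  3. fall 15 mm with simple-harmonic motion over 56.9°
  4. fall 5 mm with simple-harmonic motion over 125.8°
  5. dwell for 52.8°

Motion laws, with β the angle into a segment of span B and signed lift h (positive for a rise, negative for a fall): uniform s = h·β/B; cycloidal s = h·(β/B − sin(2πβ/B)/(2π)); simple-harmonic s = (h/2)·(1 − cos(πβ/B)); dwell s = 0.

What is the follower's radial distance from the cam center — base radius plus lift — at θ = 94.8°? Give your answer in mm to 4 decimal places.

seg 1 [0°–89.9°] dwell: s stays 0.0000
seg 2 [89.9°–124.5°] uniform, h=20: θ=94.8° here. β=4.9, B=34.6. 20·4.9/34.6 = 2.8324 → s = 2.8324
radial distance = base radius + s = 24 + 2.8324 = 26.8324

26.8324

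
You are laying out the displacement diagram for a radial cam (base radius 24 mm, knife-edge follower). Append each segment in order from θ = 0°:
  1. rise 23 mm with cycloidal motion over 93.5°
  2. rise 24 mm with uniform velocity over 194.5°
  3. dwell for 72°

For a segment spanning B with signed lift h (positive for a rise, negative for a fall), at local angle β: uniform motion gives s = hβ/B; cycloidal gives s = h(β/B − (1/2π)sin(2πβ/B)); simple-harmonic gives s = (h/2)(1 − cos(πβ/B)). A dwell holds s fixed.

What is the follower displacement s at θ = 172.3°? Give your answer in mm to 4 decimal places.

seg 1 [0°–93.5°] cycloidal, h=23: full span → s += 23 → s = 23.0000
seg 2 [93.5°–288°] uniform, h=24: θ=172.3° here. β=78.8, B=194.5. 24·78.8/194.5 = 9.7234 → s = 32.7234

32.7234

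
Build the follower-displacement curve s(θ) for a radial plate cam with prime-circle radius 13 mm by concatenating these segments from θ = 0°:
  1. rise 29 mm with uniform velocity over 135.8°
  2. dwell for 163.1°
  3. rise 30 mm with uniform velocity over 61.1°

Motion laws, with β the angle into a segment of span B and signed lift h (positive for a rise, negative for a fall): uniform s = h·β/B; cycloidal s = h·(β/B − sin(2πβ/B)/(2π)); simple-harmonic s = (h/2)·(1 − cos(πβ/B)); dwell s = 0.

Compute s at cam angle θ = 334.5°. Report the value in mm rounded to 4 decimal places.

seg 1 [0°–135.8°] uniform, h=29: full span → s += 29 → s = 29.0000
seg 2 [135.8°–298.9°] dwell: s stays 29.0000
seg 3 [298.9°–360°] uniform, h=30: θ=334.5° here. β=35.6, B=61.1. 30·35.6/61.1 = 17.4795 → s = 46.4795

46.4795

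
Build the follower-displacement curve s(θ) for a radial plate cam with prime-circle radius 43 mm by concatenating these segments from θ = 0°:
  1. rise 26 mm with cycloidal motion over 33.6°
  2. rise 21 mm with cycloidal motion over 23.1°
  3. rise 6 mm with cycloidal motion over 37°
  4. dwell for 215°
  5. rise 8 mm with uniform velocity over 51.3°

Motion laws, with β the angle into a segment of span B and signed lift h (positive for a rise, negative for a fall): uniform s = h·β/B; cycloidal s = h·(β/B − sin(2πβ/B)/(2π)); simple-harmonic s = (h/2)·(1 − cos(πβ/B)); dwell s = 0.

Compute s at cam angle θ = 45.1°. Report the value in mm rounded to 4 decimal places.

seg 1 [0°–33.6°] cycloidal, h=26: full span → s += 26 → s = 26.0000
seg 2 [33.6°–56.7°] cycloidal, h=21: θ=45.1° here. β=11.5, B=23.1. 21·(0.4978 − sin(2π·0.4978)/(2π)) = 10.4091 → s = 36.4091

36.4091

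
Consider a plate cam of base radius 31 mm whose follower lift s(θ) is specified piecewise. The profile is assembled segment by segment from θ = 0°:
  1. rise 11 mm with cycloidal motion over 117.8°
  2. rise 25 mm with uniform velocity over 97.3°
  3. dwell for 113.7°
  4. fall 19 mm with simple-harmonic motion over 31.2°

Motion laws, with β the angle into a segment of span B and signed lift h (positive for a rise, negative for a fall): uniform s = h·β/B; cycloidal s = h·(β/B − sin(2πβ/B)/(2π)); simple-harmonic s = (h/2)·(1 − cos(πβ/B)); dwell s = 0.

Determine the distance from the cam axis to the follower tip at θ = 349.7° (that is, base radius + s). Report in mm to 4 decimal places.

seg 1 [0°–117.8°] cycloidal, h=11: full span → s += 11 → s = 11.0000
seg 2 [117.8°–215.1°] uniform, h=25: full span → s += 25 → s = 36.0000
seg 3 [215.1°–328.8°] dwell: s stays 36.0000
seg 4 [328.8°–360°] simple-harmonic, h=-19: θ=349.7° here. β=20.9, B=31.2. -19/2·(1 − cos(π·0.6699)) = -14.3326 → s = 21.6674
radial distance = base radius + s = 31 + 21.6674 = 52.6674

52.6674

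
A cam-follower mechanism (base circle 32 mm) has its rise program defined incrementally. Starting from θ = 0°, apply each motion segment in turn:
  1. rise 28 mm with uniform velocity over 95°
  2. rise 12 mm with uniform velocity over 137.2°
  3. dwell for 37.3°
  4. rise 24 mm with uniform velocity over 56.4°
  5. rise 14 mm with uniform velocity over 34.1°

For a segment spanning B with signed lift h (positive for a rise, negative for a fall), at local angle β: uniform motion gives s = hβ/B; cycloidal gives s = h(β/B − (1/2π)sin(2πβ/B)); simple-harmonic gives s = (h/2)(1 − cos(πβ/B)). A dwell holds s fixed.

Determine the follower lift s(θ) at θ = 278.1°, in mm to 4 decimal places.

seg 1 [0°–95°] uniform, h=28: full span → s += 28 → s = 28.0000
seg 2 [95°–232.2°] uniform, h=12: full span → s += 12 → s = 40.0000
seg 3 [232.2°–269.5°] dwell: s stays 40.0000
seg 4 [269.5°–325.9°] uniform, h=24: θ=278.1° here. β=8.6, B=56.4. 24·8.6/56.4 = 3.6596 → s = 43.6596

43.6596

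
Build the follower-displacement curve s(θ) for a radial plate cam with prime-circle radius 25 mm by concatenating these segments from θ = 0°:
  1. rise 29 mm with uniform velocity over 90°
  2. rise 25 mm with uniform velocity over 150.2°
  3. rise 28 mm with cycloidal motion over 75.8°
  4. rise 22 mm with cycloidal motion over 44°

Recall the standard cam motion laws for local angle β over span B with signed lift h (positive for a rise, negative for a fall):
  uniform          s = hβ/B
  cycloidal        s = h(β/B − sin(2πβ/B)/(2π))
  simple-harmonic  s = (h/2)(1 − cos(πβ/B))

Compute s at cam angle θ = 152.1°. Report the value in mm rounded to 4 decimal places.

seg 1 [0°–90°] uniform, h=29: full span → s += 29 → s = 29.0000
seg 2 [90°–240.2°] uniform, h=25: θ=152.1° here. β=62.1, B=150.2. 25·62.1/150.2 = 10.3362 → s = 39.3362

39.3362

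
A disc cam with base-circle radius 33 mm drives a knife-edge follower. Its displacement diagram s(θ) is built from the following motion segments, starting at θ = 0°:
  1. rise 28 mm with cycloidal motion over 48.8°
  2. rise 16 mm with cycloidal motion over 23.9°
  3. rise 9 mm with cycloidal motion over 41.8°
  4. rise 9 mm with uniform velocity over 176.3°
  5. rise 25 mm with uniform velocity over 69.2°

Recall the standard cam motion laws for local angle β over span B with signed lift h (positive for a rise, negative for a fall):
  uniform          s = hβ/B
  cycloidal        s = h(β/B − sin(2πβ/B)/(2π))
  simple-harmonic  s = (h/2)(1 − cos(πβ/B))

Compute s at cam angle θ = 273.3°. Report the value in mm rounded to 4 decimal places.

seg 1 [0°–48.8°] cycloidal, h=28: full span → s += 28 → s = 28.0000
seg 2 [48.8°–72.7°] cycloidal, h=16: full span → s += 16 → s = 44.0000
seg 3 [72.7°–114.5°] cycloidal, h=9: full span → s += 9 → s = 53.0000
seg 4 [114.5°–290.8°] uniform, h=9: θ=273.3° here. β=158.8, B=176.3. 9·158.8/176.3 = 8.1066 → s = 61.1066

61.1066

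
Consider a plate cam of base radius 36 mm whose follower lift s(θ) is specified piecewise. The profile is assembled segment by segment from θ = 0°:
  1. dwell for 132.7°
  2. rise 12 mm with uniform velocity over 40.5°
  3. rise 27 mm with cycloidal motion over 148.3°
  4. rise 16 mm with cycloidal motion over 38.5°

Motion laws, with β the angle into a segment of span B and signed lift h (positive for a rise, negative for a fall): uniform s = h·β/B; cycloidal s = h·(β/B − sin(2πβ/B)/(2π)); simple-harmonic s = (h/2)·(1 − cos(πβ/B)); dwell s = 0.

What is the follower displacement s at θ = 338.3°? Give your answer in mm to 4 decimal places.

seg 1 [0°–132.7°] dwell: s stays 0.0000
seg 2 [132.7°–173.2°] uniform, h=12: full span → s += 12 → s = 12.0000
seg 3 [173.2°–321.5°] cycloidal, h=27: full span → s += 27 → s = 39.0000
seg 4 [321.5°–360°] cycloidal, h=16: θ=338.3° here. β=16.8, B=38.5. 16·(0.4364 − sin(2π·0.4364)/(2π)) = 5.9905 → s = 44.9905

44.9905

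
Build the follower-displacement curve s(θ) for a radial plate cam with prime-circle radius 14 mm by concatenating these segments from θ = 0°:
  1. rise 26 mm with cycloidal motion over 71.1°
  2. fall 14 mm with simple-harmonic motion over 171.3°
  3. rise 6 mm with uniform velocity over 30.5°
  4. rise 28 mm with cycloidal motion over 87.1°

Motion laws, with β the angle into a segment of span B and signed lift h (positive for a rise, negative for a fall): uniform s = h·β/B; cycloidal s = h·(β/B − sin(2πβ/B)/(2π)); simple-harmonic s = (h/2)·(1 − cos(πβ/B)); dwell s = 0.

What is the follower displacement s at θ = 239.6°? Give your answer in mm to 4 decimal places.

seg 1 [0°–71.1°] cycloidal, h=26: full span → s += 26 → s = 26.0000
seg 2 [71.1°–242.4°] simple-harmonic, h=-14: θ=239.6° here. β=168.5, B=171.3. -14/2·(1 − cos(π·0.9837)) = -13.9908 → s = 12.0092

12.0092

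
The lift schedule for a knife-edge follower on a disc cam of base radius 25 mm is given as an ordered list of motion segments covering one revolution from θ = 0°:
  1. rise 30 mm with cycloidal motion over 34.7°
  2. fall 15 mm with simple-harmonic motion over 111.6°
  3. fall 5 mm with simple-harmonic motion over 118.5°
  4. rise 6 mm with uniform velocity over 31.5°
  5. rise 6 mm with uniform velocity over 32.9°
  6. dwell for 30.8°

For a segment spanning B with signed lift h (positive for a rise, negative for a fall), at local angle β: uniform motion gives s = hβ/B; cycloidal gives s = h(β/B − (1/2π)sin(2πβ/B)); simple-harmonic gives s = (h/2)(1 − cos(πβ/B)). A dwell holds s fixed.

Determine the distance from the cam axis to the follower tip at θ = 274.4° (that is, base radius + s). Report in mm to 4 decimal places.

seg 1 [0°–34.7°] cycloidal, h=30: full span → s += 30 → s = 30.0000
seg 2 [34.7°–146.3°] simple-harmonic, h=-15: full span → s += -15 → s = 15.0000
seg 3 [146.3°–264.8°] simple-harmonic, h=-5: full span → s += -5 → s = 10.0000
seg 4 [264.8°–296.3°] uniform, h=6: θ=274.4° here. β=9.6, B=31.5. 6·9.6/31.5 = 1.8286 → s = 11.8286
radial distance = base radius + s = 25 + 11.8286 = 36.8286

36.8286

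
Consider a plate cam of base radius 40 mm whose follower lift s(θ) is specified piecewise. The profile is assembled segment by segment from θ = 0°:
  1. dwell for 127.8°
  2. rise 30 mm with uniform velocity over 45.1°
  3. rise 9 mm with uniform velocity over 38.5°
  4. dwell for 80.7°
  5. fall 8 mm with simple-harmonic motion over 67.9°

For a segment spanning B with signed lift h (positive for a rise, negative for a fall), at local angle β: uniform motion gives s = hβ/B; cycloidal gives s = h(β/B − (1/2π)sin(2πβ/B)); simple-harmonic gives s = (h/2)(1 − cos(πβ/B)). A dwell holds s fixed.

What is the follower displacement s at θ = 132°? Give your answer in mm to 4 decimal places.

seg 1 [0°–127.8°] dwell: s stays 0.0000
seg 2 [127.8°–172.9°] uniform, h=30: θ=132° here. β=4.2, B=45.1. 30·4.2/45.1 = 2.7938 → s = 2.7938

2.7938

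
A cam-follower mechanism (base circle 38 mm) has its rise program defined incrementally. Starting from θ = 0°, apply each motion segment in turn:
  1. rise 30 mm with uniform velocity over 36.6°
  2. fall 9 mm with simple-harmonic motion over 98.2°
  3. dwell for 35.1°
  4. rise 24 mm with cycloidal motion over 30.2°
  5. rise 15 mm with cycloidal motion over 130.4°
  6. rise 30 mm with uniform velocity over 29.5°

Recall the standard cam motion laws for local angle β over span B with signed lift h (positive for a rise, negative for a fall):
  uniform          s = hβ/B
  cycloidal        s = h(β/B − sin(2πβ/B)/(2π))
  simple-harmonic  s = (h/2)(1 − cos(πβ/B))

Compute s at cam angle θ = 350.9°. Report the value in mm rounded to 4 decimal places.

seg 1 [0°–36.6°] uniform, h=30: full span → s += 30 → s = 30.0000
seg 2 [36.6°–134.8°] simple-harmonic, h=-9: full span → s += -9 → s = 21.0000
seg 3 [134.8°–169.9°] dwell: s stays 21.0000
seg 4 [169.9°–200.1°] cycloidal, h=24: full span → s += 24 → s = 45.0000
seg 5 [200.1°–330.5°] cycloidal, h=15: full span → s += 15 → s = 60.0000
seg 6 [330.5°–360°] uniform, h=30: θ=350.9° here. β=20.4, B=29.5. 30·20.4/29.5 = 20.7458 → s = 80.7458

80.7458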